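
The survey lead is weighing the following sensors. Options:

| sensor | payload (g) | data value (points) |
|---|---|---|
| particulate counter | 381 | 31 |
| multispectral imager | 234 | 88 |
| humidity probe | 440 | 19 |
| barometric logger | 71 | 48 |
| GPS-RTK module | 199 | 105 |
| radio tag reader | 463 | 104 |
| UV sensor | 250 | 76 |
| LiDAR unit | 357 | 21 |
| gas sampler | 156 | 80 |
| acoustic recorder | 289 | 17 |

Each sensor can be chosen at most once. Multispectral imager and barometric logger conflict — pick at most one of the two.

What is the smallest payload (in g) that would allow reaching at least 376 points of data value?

1052

Minimise g subject to total data value ≥ 376.
Taking multispectral imager + GPS-RTK module + radio tag reader + gas sampler gives 377 (≥ 376) for 1052 g.
Below 1052 g the best achievable stays under 376.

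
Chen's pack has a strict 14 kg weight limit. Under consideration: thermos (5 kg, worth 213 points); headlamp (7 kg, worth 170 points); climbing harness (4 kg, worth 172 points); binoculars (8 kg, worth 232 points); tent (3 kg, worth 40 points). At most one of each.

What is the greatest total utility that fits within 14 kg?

445

By utility per kg: climbing harness 43.00, thermos 42.60, binoculars 29.00, headlamp 24.29 lead.
Taking the top-ratio items first gives thermos + climbing harness + tent for 425 (12 kg).
Dropping climbing harness and tent frees 7 kg; slotting in binoculars (8 kg) lifts the total to 445 at 13 kg.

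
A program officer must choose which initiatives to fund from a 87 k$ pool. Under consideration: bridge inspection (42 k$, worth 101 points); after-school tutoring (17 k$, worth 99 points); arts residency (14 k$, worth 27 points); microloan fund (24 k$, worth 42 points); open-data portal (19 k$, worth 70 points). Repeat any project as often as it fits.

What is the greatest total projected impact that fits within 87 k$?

Taking 5×after-school tutoring: 85 k$ used, 495 in projected impact.
Every other selection either busts 87 k$ or fails to beat 495.

495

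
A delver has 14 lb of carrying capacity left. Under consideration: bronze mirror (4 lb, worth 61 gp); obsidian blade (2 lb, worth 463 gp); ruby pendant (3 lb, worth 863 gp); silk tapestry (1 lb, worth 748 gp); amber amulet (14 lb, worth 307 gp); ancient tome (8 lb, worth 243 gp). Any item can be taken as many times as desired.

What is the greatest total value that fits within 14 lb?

10472

Best packing: 14×silk tapestry — 14 lb, 10472 total.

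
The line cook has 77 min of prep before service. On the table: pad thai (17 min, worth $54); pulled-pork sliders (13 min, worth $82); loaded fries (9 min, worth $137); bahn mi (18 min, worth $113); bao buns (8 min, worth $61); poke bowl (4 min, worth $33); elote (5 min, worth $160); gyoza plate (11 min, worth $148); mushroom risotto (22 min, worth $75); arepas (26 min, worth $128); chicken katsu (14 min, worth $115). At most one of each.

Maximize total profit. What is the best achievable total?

Density check — elote 32.00, loaded fries 15.22, gyoza plate 13.45, poke bowl 8.25 are the best per min.
The ratio heuristic lands on pulled-pork sliders + loaded fries + bao buns + poke bowl + elote + gyoza plate + chicken katsu (736) but leaves 13 min idle.
Replace bao buns with bahn mi: the trade gains 52 net, giving 788 at 74 min.
Runner-up loaded fries + bao buns + poke bowl + elote + gyoza plate + arepas + chicken katsu tops out at 782.

788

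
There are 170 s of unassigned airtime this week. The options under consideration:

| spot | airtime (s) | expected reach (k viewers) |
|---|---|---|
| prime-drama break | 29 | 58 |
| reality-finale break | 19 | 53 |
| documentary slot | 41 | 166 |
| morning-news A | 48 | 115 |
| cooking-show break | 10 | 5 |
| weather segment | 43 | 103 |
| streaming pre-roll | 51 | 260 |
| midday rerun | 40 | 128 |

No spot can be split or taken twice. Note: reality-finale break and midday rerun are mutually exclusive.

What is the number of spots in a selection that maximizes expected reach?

The maximum expected reach within 170 s is 612.
One optimal bundle: prime-drama break + documentary slot + streaming pre-roll + midday rerun (161 s).
Every optimal selection uses 4 spots.

4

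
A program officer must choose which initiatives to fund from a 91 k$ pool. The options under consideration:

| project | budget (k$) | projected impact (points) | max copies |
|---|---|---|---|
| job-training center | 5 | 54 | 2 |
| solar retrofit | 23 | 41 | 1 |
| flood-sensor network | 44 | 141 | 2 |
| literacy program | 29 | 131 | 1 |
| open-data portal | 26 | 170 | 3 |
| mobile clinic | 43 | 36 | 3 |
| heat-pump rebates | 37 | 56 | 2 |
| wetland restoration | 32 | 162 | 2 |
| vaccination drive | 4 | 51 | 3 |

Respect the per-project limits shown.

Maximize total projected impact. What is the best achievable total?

666

The ratio heuristic lands on 2×job-training center + 2×open-data portal + 3×vaccination drive (601) but leaves 17 k$ idle.
Dropping job-training center and vaccination drive frees 9 k$; slotting in open-data portal (26 k$) lifts the total to 666 at 91 k$.
No other feasible combination exceeds 666.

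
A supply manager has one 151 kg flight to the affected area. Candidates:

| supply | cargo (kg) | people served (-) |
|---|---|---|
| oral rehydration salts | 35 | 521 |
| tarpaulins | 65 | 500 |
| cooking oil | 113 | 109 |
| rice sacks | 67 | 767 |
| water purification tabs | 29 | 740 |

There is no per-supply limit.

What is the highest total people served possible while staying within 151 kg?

3700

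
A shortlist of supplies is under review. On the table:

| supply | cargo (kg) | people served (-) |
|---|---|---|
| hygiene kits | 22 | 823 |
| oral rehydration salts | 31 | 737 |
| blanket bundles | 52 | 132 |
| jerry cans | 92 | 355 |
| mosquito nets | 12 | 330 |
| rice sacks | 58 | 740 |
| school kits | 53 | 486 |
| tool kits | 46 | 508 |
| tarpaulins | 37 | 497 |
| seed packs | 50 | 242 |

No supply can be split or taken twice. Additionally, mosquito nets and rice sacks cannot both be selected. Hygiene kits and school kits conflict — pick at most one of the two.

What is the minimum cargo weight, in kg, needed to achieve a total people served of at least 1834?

65

Minimise kg subject to total people served ≥ 1834.
hygiene kits + oral rehydration salts + mosquito nets: 1890 people served at 65 kg.
No combination under 65 kg hits 1834.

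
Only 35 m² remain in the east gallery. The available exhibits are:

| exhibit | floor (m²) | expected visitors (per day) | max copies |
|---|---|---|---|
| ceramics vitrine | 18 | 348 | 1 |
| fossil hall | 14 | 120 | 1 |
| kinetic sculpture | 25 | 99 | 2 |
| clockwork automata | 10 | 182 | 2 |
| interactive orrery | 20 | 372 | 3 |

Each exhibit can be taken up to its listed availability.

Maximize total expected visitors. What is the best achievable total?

Greedy by ratio would take ceramics vitrine + clockwork automata: 28 m² used, total 530.
Replace ceramics vitrine with interactive orrery: the trade gains 24 net, giving 554 at 30 m².
The spare 5 m² is too small for any remaining exhibit, and no exchange beats 554.

554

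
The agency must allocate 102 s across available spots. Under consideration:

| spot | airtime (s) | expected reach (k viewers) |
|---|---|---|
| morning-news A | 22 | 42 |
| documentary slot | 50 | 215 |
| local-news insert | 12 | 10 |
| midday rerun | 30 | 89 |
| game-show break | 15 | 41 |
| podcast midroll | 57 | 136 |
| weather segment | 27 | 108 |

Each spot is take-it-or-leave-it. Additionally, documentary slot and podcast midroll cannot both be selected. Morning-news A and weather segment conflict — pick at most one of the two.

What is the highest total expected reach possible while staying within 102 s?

364

The ratio ordering already packs tightly: documentary slot + game-show break + weather segment, 92 s, 364.
Runner-up morning-news A + documentary slot + midday rerun tops out at 346.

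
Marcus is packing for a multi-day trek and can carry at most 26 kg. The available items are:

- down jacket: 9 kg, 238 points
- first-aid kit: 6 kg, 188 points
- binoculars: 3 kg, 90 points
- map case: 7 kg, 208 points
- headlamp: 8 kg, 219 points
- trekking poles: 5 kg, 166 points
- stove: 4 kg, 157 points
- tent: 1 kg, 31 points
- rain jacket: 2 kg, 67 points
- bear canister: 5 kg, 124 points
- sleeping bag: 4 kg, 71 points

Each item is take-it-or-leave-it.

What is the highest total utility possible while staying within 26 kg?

By utility per kg: stove 39.25, rain jacket 33.50, trekking poles 33.20 lead.
A density-first pass picks first-aid kit + binoculars + trekking poles + stove + tent + rain jacket + bear canister — 823 at 26 kg.
Replace rain jacket and bear canister with map case: the trade gains 17 net, giving 840 at 26 kg.
The closest alternative, first-aid kit + headlamp + trekking poles + stove + tent + rain jacket, reaches only 828.

840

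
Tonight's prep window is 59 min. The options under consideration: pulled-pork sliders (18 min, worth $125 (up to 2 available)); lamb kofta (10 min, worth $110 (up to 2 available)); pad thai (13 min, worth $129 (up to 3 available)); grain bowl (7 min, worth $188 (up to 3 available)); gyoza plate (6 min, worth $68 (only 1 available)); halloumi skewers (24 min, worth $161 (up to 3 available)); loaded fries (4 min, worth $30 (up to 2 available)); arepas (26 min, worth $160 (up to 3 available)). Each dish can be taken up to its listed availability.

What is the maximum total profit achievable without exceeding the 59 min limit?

943

Ranking by ratio (profit/min): grain bowl 26.86, gyoza plate 11.33, lamb kofta 11.00, pad thai 9.92.
Filling by ratio: 2×lamb kofta + 3×grain bowl + gyoza plate + 2×loaded fries for 912, with 4 min left unused.
The 10 min tied up in gyoza plate and loaded fries is better spent on pad thai — total rises to 943 (58 min).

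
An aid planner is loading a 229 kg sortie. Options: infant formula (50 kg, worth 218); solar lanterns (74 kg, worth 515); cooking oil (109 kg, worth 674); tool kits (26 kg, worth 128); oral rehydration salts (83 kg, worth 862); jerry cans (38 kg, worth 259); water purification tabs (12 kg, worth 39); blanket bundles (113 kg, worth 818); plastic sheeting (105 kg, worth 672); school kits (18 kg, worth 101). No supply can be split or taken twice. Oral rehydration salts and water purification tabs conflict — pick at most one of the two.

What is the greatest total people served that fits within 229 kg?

By people served per kg: oral rehydration salts 10.39, blanket bundles 7.24, solar lanterns 6.96, jerry cans 6.82 lead.
Tool kits + oral rehydration salts + blanket bundles uses 222 of the 229 kg and totals 1808.
An exhaustive check of the 1024 subsets confirms 1808.

1808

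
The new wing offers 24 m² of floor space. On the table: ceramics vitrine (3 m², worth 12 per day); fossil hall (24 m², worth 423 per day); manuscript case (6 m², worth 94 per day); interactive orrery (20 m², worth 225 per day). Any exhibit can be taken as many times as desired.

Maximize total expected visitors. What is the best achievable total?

Density check — fossil hall 17.62, manuscript case 15.67, interactive orrery 11.25 are the best per m².
Taking fossil hall: 24 m² used, 423 in expected visitors.
Nothing else within 24 m² beats 423.

423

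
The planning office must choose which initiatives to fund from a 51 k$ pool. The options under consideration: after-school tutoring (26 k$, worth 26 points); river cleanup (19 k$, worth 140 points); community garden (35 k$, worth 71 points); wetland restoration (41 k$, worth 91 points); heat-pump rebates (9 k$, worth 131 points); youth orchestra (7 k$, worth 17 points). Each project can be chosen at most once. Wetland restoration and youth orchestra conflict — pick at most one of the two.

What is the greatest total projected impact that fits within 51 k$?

288

Best packing: river cleanup + heat-pump rebates + youth orchestra — 35 k$, 288 total.
Nothing else feasible within 51 k$ beats 288.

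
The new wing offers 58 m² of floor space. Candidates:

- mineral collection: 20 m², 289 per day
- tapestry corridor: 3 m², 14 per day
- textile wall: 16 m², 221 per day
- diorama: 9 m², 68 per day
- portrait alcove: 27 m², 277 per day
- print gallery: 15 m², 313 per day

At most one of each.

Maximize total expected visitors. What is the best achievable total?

Taking mineral collection + tapestry corridor + textile wall + print gallery: 54 m² used, 837 in expected visitors.

837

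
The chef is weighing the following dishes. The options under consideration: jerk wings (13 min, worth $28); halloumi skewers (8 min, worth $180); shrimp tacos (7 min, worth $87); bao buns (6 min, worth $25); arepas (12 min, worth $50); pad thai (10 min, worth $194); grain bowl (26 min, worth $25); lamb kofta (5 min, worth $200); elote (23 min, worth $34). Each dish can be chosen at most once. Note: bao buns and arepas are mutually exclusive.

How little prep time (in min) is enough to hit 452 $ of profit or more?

Need the lightest bundle worth ≥ 452.
Taking halloumi skewers + shrimp tacos + lamb kofta gives 467 (≥ 452) for 20 min.
Below 20 min the best achievable stays under 452.

20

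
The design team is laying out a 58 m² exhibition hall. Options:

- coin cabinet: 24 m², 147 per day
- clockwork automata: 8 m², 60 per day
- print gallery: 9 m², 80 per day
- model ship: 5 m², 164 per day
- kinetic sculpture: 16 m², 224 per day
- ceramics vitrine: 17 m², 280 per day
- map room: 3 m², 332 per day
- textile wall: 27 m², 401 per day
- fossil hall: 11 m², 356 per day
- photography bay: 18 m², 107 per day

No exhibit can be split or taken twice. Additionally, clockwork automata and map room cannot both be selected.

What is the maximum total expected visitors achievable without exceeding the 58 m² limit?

Filling by ratio: model ship + kinetic sculpture + ceramics vitrine + map room + fossil hall for 1356, with 6 m² left unused.
The 21 m² tied up in model ship and kinetic sculpture is better spent on textile wall — total rises to 1369 (58 m²).
That's the maximum — no feasible swap from here does better than 1369.

1369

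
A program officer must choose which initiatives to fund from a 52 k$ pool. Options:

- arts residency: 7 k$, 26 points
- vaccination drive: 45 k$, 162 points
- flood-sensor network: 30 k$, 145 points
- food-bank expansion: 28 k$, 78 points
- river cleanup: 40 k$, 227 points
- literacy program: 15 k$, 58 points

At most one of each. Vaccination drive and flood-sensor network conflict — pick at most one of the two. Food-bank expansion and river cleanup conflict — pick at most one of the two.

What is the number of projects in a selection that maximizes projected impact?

Best achievable projected impact is 253.
arts residency + river cleanup hits 253 at 47 k$.
Any selection reaching 253 contains exactly 2 projects.

2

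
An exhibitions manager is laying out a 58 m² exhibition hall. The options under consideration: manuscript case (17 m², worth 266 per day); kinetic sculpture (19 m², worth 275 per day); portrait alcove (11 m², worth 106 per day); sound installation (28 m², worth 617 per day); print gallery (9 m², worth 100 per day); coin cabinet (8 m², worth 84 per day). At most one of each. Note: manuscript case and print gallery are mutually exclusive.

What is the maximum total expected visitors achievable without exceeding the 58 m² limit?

998

Kinetic sculpture + portrait alcove + sound installation uses 58 of the 58 m² and totals 998.
No other feasible combination exceeds 998.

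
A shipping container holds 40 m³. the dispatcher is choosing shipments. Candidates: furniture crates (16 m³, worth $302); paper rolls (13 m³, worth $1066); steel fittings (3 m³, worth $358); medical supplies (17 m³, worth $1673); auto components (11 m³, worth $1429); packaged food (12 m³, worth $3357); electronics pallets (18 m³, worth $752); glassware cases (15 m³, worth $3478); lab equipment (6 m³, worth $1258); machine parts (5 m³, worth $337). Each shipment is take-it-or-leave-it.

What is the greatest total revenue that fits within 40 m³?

8451

Density check — packaged food 279.75, glassware cases 231.87, lab equipment 209.67 are the best per m³.
The ratio ordering already packs tightly: steel fittings + packaged food + glassware cases + lab equipment, 36 m³, 8451.
Nothing else within 40 m³ beats 8451.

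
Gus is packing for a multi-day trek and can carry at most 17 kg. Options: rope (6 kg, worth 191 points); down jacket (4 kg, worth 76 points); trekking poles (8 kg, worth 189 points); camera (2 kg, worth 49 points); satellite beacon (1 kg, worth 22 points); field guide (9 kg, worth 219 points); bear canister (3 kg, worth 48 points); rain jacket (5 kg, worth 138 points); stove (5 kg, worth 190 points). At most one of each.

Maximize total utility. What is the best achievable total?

The ratio ordering already packs tightly: rope + satellite beacon + rain jacket + stove, 17 kg, 541.
Next best is rope + rain jacket + stove at 519 (16 kg) — short by 22.

541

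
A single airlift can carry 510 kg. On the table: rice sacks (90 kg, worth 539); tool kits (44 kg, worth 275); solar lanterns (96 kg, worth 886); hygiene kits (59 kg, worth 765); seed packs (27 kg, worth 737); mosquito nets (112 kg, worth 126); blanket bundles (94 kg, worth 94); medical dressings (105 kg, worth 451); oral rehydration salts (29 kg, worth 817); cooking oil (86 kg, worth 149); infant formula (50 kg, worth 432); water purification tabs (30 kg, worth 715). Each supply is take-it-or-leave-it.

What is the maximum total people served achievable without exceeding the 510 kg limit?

Filling by ratio: rice sacks + tool kits + solar lanterns + hygiene kits + seed packs + oral rehydration salts + infant formula + water purification tabs for 5166, with 85 kg left unused.
The 44 kg tied up in tool kits is better spent on medical dressings — total rises to 5342 (486 kg).
No other feasible combination exceeds 5342.

5342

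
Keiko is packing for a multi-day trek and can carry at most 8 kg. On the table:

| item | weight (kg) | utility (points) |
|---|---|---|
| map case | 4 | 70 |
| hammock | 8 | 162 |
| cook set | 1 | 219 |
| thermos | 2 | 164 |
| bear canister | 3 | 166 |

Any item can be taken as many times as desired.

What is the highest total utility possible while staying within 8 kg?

1752

The ratio ordering already packs tightly: 8×cook set, 8 kg, 1752.
Nothing else within 8 kg beats 1752.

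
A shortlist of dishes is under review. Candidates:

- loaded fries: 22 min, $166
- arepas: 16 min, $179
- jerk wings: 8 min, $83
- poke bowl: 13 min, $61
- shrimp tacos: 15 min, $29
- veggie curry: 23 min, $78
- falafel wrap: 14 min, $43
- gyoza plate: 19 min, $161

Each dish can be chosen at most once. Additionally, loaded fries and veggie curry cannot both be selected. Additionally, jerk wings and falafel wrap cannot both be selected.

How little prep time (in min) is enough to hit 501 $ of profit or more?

57

Need the lightest bundle worth ≥ 501.
loaded fries + arepas + gyoza plate reaches 506 using 57 min.
Below 57 min the best achievable stays under 501.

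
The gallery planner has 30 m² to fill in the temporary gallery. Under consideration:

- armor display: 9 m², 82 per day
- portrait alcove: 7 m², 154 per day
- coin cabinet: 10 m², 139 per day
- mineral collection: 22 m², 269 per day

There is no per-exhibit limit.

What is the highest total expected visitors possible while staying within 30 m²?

616

Density check — portrait alcove 22.00, coin cabinet 13.90, mineral collection 12.23, armor display 9.11 are the best per m².
4×portrait alcove uses 28 of the 30 m² and totals 616.
No other feasible combination exceeds 616.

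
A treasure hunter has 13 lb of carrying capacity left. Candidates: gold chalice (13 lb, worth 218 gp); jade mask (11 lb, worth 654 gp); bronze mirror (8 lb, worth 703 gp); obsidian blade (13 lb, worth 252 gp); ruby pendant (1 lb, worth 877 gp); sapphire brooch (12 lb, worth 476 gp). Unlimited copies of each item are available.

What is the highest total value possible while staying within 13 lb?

11401

13×ruby pendant uses 13 of the 13 lb and totals 11401.
No other feasible combination exceeds 11401.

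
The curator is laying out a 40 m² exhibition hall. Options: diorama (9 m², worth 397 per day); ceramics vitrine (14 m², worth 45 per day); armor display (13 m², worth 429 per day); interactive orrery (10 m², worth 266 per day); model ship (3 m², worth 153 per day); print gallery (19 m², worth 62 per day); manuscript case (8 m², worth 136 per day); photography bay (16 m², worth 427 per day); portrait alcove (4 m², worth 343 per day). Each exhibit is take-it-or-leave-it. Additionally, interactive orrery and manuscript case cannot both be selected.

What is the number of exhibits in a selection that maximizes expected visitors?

The maximum expected visitors within 40 m² is 1588.
One optimal bundle: diorama + armor display + interactive orrery + model ship + portrait alcove (39 m²).
Any selection reaching 1588 contains exactly 5 exhibits.

5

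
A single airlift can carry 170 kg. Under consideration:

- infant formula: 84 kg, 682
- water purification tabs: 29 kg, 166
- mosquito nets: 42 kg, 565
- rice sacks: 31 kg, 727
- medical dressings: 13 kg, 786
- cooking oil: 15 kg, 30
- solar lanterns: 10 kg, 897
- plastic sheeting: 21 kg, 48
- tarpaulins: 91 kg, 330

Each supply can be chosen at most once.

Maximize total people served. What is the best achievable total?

3258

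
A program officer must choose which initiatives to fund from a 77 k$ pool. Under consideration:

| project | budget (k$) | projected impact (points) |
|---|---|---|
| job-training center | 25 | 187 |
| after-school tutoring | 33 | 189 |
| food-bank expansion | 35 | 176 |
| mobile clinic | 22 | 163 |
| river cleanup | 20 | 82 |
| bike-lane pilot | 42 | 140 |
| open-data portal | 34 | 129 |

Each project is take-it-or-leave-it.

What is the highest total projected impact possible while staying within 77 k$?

Taking the top-ratio projects first gives job-training center + mobile clinic + river cleanup for 432 (67 k$).
Dropping job-training center frees 25 k$; slotting in after-school tutoring (33 k$) lifts the total to 434 at 75 k$.

434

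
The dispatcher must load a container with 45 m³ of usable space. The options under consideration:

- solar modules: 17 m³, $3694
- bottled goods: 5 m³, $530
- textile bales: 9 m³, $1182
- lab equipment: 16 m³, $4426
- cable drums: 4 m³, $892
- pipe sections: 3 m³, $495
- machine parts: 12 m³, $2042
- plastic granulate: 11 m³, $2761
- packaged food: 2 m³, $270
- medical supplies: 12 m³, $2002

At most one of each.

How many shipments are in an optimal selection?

3

Best achievable revenue is 10881.
One optimal bundle: solar modules + lab equipment + plastic granulate (44 m³).
Any selection reaching 10881 contains exactly 3 shipments.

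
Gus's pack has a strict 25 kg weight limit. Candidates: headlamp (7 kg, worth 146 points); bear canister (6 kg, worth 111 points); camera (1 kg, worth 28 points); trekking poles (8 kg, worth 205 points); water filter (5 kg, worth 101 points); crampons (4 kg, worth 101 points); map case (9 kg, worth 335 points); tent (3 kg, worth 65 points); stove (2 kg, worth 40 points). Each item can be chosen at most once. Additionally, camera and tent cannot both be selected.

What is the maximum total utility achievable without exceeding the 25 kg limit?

714

By utility per kg: map case 37.22, camera 28.00, trekking poles 25.62 lead.
Best packing: headlamp + camera + trekking poles + map case — 25 kg, 714 total.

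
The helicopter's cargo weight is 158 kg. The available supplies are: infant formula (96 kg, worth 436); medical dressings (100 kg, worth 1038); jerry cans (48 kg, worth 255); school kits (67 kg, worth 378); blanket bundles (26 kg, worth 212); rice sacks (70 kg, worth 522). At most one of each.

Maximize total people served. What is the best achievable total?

1293

A density-first pass picks medical dressings + blanket bundles — 1250 at 126 kg.
The 26 kg tied up in blanket bundles is better spent on jerry cans — total rises to 1293 (148 kg).
That's the maximum — no swap from here does better than 1293.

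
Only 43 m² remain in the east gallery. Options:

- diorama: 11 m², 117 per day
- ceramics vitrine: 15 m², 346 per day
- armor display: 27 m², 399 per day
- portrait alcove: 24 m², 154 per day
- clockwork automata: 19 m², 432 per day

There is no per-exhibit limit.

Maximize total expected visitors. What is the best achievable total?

864

A density-first pass picks diorama + 2×ceramics vitrine — 809 at 41 m².
Replace diorama and 2×ceramics vitrine with 2×clockwork automata: the trade gains 55 net, giving 864 at 38 m².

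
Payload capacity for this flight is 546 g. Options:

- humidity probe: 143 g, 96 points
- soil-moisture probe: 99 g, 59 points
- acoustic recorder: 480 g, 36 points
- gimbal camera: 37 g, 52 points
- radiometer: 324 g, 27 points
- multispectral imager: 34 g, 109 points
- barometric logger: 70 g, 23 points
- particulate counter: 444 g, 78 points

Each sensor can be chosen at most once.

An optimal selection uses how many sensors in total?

Best achievable data value is 339.
humidity probe + soil-moisture probe + gimbal camera + multispectral imager + barometric logger hits 339 at 383 g.
Any selection reaching 339 contains exactly 5 sensors.

5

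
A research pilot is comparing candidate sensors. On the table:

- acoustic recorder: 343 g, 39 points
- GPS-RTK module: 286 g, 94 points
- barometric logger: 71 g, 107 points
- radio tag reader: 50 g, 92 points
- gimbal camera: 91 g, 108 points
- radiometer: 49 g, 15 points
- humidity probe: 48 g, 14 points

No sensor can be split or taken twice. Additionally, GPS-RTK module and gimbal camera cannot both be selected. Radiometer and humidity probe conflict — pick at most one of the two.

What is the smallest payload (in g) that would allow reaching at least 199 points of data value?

121

Minimise g subject to total data value ≥ 199.
barometric logger + radio tag reader reaches 199 using 121 g.
Any bundle with less than 121 g falls short of 199.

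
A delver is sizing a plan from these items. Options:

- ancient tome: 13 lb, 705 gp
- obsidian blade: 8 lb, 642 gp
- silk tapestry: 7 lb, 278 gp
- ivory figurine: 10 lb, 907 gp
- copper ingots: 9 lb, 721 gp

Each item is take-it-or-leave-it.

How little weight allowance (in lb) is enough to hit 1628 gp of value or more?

19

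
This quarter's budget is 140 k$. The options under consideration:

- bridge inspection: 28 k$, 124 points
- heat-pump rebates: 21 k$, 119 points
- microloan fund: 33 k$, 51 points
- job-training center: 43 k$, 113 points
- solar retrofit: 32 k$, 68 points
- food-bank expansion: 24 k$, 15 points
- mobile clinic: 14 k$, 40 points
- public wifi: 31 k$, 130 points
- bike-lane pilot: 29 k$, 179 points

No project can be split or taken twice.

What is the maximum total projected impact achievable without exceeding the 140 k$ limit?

592

Best packing: bridge inspection + heat-pump rebates + mobile clinic + public wifi + bike-lane pilot — 123 k$, 592 total.
The spare 17 k$ is too small for any remaining project, and no exchange beats 592.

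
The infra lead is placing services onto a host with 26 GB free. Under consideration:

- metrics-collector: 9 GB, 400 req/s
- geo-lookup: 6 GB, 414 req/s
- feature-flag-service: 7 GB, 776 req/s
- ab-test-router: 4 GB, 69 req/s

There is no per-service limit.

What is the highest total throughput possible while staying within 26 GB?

2397

3×feature-flag-service + ab-test-router uses 25 of the 26 GB and totals 2397.
That's the maximum — no swap from here does better than 2397.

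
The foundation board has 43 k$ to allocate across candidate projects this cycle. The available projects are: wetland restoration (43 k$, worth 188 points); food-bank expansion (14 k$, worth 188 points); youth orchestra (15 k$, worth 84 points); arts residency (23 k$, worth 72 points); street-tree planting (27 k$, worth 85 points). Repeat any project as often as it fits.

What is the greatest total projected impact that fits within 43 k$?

Density check — food-bank expansion 13.43, youth orchestra 5.60, wetland restoration 4.37 are the best per k$.
The ratio ordering already packs tightly: 3×food-bank expansion, 42 k$, 564.
That's the maximum — no swap from here does better than 564.

564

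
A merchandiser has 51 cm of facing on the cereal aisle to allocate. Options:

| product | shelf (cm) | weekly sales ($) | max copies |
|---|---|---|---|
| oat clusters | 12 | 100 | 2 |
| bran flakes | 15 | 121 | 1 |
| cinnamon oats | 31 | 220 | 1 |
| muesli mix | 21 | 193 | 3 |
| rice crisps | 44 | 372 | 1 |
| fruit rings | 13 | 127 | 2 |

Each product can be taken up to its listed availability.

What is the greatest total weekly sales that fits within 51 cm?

454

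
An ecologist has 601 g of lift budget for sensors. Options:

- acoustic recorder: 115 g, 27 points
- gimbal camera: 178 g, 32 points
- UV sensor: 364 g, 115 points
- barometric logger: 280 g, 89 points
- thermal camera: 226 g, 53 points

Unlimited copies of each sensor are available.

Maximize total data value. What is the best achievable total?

178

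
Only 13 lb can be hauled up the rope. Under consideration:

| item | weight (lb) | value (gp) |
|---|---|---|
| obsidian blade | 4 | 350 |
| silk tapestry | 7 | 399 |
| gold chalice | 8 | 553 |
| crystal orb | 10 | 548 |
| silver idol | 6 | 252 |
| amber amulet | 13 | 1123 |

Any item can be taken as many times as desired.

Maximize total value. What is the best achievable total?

Ranking by ratio (value/lb): obsidian blade 87.50, amber amulet 86.38, gold chalice 69.12.
The ratio heuristic lands on 3×obsidian blade (1050) but leaves 1 lb idle.
Replace 3×obsidian blade with amber amulet: the trade gains 73 net, giving 1123 at 13 lb.
Every other selection either busts 13 lb or fails to beat 1123.

1123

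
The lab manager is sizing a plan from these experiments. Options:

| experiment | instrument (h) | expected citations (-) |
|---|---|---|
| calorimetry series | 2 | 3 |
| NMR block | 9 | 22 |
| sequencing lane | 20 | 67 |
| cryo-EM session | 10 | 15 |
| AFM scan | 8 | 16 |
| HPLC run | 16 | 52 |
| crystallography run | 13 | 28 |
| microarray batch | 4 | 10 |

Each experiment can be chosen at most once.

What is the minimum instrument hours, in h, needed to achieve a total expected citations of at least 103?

Look for the lowest-instrument combination reaching 103.
sequencing lane + HPLC run reaches 119 using 36 h.
No combination under 36 h hits 103.

36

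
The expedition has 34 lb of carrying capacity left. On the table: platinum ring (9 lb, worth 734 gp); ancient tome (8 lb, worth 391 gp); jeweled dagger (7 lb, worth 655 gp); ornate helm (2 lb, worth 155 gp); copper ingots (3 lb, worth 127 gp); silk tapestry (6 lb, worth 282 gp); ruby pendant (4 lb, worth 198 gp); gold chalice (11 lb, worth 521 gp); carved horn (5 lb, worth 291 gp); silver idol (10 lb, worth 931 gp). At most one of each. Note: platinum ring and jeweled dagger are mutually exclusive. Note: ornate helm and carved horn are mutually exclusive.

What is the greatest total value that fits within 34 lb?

2466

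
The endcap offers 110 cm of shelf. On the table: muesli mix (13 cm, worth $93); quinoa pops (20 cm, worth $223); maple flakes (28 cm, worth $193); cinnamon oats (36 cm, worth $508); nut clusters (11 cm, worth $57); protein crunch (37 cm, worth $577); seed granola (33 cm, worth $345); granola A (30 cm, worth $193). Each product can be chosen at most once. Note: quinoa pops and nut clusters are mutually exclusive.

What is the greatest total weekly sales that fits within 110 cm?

A density-first pass picks muesli mix + quinoa pops + cinnamon oats + protein crunch — 1401 at 106 cm.
Dropping muesli mix and quinoa pops frees 33 cm; slotting in seed granola (33 cm) lifts the total to 1430 at 106 cm.

1430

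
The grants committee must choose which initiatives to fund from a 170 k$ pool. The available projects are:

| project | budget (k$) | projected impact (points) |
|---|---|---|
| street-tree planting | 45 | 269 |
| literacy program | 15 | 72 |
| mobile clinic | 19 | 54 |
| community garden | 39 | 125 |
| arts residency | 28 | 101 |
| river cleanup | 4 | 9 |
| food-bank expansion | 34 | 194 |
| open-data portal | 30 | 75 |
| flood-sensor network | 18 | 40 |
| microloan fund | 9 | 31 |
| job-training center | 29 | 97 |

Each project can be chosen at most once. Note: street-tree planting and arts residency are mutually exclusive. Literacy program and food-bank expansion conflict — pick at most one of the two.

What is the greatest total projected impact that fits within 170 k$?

748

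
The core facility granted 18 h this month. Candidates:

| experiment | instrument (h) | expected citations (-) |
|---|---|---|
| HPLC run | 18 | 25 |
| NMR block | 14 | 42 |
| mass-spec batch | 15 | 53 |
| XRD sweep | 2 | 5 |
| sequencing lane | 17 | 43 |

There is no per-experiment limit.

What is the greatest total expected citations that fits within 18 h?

58

The ratio ordering already packs tightly: mass-spec batch + XRD sweep, 17 h, 58.
Every other selection either busts 18 h or fails to beat 58.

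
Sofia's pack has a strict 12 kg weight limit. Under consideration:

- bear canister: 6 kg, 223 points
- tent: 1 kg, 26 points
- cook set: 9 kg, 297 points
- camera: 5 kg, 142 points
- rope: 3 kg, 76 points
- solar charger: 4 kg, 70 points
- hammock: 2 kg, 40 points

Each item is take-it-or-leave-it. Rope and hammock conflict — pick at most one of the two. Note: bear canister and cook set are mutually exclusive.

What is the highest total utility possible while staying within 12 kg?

391

By utility per kg: bear canister 37.17, cook set 33.00, camera 28.40 lead.
The ratio ordering already packs tightly: bear canister + tent + camera, 12 kg, 391.
The closest alternative, cook set + rope, reaches only 373.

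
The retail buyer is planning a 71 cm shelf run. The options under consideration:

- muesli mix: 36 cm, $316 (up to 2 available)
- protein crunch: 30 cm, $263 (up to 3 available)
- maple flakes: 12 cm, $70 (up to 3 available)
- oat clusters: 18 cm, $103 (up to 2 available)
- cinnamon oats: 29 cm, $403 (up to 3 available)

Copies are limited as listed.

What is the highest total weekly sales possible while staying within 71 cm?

Maple flakes + 2×cinnamon oats uses 70 of the 71 cm and totals 876.

876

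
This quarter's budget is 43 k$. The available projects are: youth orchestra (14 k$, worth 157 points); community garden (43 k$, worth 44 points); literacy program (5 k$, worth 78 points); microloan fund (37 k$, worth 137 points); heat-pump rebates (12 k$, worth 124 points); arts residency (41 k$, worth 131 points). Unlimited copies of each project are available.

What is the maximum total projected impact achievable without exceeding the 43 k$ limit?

624

Taking 8×literacy program: 40 k$ used, 624 in projected impact.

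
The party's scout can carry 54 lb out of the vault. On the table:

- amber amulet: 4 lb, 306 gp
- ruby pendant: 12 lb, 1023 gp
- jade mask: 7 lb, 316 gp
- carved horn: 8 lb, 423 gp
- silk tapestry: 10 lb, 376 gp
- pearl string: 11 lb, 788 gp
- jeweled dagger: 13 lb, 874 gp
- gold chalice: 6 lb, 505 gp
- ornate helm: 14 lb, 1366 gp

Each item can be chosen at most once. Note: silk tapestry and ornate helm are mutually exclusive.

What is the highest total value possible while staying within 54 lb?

By value per lb: ornate helm 97.57, ruby pendant 85.25, gold chalice 84.17 lead.
A density-first pass picks amber amulet + ruby pendant + jade mask + pearl string + gold chalice + ornate helm — 4304 at 54 lb.
The 13 lb tied up in jade mask and gold chalice is better spent on jeweled dagger — total rises to 4357 (54 lb).
No other feasible combination exceeds 4357.

4357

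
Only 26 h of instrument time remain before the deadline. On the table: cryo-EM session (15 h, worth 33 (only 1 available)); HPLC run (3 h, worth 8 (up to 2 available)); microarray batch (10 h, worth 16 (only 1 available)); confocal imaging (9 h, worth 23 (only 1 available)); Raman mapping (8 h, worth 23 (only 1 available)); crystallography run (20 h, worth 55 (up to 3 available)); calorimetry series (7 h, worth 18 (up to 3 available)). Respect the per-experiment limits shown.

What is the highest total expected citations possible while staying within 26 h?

71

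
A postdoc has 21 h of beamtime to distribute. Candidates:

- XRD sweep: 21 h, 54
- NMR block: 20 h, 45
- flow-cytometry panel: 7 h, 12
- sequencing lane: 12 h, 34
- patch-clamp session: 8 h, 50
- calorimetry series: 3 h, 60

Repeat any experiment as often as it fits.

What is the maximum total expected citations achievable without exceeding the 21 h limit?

420

The ratio ordering already packs tightly: 7×calorimetry series, 21 h, 420.
Every other selection either busts 21 h or fails to beat 420.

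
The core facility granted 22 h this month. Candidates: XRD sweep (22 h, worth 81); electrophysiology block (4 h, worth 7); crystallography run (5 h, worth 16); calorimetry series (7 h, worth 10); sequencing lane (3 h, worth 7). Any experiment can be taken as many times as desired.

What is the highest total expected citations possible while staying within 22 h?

81

Ranking by ratio (expected citations/h): XRD sweep 3.68, crystallography run 3.20, sequencing lane 2.33, electrophysiology block 1.75.
XRD sweep uses 22 of the 22 h and totals 81.
That's the maximum — no swap from here does better than 81.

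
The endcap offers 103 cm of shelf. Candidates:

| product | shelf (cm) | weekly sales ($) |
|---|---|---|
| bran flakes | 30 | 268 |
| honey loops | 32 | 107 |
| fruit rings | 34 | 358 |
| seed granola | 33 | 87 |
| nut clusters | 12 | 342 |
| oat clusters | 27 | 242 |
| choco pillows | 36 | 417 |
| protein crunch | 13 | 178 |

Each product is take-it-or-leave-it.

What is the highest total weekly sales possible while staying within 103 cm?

1295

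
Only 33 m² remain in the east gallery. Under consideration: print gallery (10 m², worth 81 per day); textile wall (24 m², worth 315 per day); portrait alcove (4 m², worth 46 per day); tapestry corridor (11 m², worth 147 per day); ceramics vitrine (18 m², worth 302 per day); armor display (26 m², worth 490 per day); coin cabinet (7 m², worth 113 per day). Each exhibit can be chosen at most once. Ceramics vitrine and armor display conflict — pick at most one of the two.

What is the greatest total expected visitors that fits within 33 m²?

603

Best packing: armor display + coin cabinet — 33 m², 603 total.
Next best is portrait alcove + armor display at 536 (30 m²) — short by 67.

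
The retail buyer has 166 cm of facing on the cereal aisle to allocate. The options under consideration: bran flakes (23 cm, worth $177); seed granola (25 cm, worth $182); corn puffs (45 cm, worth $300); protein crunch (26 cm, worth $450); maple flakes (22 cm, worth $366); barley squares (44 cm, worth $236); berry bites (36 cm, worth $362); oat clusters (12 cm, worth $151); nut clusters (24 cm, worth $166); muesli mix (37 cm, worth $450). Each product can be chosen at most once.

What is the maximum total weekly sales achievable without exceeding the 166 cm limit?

1961

Filling by ratio: bran flakes + protein crunch + maple flakes + berry bites + oat clusters + muesli mix for 1956, with 10 cm left unused.
The 23 cm tied up in bran flakes is better spent on seed granola — total rises to 1961 (158 cm).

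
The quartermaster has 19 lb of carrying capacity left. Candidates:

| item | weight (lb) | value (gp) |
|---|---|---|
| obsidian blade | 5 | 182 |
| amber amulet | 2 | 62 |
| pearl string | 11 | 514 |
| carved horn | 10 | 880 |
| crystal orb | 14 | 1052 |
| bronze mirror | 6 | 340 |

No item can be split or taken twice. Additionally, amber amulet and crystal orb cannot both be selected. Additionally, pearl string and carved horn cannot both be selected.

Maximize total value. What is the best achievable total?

The ratio ordering already packs tightly: amber amulet + carved horn + bronze mirror, 18 lb, 1282.
The closest alternative, obsidian blade + crystal orb, reaches only 1234.

1282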